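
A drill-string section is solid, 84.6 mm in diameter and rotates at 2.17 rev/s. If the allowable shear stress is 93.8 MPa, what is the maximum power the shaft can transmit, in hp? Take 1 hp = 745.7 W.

J = πd⁴/32 = π(0.0846)⁴/32 = 5.029×10^-6 m⁴.
T_max = τ_allow·J/r = 9.38×10^7 × 5.029×10^-6 / 0.0423 = 11150 N·m.
ω = 2π·2.17 = 13.63 rad/s, so P_max = T_max·ω = 1.520×10^5 W.

204 hp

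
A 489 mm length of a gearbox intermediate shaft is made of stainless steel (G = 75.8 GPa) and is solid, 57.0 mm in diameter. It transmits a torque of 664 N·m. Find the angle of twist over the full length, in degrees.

J = πd⁴/32 = π(0.0570)⁴/32 = 1.036×10^-6 m⁴.
θ = T·L/(G·J) = 664.0 × 0.489 / (75.8×10⁹ × 1.036×10^-6) = 4.133×10^-3 rad.

0.237°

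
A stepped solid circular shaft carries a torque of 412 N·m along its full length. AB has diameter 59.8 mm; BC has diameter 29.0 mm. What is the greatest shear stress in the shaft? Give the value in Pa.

8.60e7 Pa

Under the same torque, τ_max = 16T/(πd³) is largest where d is smallest — segment BC (d = 29.0 mm).
τ_max = 16·412.0/(π·(0.0290)³) = 8.603×10^7 Pa.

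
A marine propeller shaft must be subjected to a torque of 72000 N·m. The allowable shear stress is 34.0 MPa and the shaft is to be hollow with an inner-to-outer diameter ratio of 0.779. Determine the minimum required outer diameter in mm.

For a hollow shaft with d_i/d_o = 0.779: τ_max = 16T/(π d_o³ (1−k⁴)), so d_o = [16T/(π τ_allow (1−k⁴))]^(1/3) = [16·72000/(π·3.40×10^7·0.6317)]^(1/3) = 0.2575 m.

257 mm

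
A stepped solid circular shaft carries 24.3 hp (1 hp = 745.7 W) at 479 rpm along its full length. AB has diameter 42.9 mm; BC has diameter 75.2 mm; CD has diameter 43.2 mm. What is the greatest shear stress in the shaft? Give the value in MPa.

ω = 2π·479/60 = 50.16 rad/s, so T = P/ω = 24.3×745.7 / 50.16 = 361.2 N·m.
Under the same torque, τ_max = 16T/(πd³) is largest where d is smallest — segment AB (d = 42.9 mm).
τ_max = 16·361.2/(π·(0.0429)³) = 2.330×10^7 Pa.

23.3 MPa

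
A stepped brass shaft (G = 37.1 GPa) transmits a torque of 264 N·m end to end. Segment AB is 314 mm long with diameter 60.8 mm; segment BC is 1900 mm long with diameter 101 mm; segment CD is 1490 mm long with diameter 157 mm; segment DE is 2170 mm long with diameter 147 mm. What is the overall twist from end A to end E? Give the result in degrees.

0.201°

J_AB = π(0.0608)⁴/32 = 1.34×10^-6 m⁴; J_BC = π(0.101)⁴/32 = 1.02×10^-5 m⁴; J_CD = π(0.157)⁴/32 = 5.96×10^-5 m⁴; J_DE = π(0.147)⁴/32 = 4.58×10^-5 m⁴.
θ = (T/G)·Σ L_i/J_i = (264.0/37.1×10⁹)·(0.314/1.34×10^-6 + 1.90/1.02×10^-5 + 1.49/5.96×10^-5 + 2.17/4.58×10^-5) = 3.504×10^-3 rad.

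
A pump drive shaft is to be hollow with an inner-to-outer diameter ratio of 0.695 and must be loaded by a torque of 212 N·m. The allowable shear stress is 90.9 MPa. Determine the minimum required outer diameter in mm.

For a hollow shaft with d_i/d_o = 0.695: τ_max = 16T/(π d_o³ (1−k⁴)), so d_o = [16T/(π τ_allow (1−k⁴))]^(1/3) = [16·212.0/(π·9.09×10^7·0.7667)]^(1/3) = 0.02493 m.

24.9 mm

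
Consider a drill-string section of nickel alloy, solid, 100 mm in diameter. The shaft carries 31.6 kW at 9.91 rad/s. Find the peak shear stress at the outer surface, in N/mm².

ω = 9.91 rad/s, so T = P/ω = 31.6×10³ / 9.910 = 3189 N·m.
J = πd⁴/32 = π(0.100)⁴/32 = 9.817×10^-6 m⁴.
τ_max = T·r/J = 3189 × 0.0500 / 9.817×10^-6 = 1.624×10^7 Pa.

16.2 N/mm²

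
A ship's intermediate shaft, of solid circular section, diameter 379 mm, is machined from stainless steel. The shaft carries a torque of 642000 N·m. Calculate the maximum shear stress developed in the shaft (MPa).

J = πd⁴/32 = π(0.379)⁴/32 = 2.026×10^-3 m⁴.
τ_max = T·r/J = 642000 × 0.190 / 2.026×10^-3 = 6.006×10^7 Pa.

60.1 MPa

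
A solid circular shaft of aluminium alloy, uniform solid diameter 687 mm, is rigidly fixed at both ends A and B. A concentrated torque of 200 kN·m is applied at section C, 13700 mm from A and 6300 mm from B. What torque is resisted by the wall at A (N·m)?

63000 N·m

With uniform GJ and both ends fixed, compatibility θ_AC = θ_CB gives T_A·a = T_B·b, together with T_A + T_B = T₀.
T_A = T₀·b/(a+b) = 200000·6300/20000 = 63000 N·m; T_B = 137000 N·m.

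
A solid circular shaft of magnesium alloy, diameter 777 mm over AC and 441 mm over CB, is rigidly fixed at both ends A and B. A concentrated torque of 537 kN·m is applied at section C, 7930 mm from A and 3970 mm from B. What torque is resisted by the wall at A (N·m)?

445000 N·m

Compatibility: T_A·a/J_AC = T_B·b/J_CB with T_A + T_B = T₀.
J_AC = 0.0358 m⁴, J_CB = 3.71×10^-3 m⁴, so T_A = T₀·(J_AC/a)/((J_AC/a)+(J_CB/b)) = 444800 N·m, T_B = 92200 N·m.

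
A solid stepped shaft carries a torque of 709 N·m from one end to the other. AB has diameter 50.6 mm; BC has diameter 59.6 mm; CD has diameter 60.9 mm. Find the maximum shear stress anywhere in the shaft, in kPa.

Under the same torque, τ_max = 16T/(πd³) is largest where d is smallest — segment AB (d = 50.6 mm).
τ_max = 16·709.0/(π·(0.0506)³) = 2.787×10^7 Pa.

27900 kPa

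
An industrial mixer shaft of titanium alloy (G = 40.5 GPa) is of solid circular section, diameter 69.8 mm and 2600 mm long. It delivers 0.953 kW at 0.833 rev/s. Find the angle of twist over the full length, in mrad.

5.02 mrad

ω = 2π·0.833 = 5.234 rad/s, so T = P/ω = 0.953×10³ / 5.234 = 182.1 N·m.
J = πd⁴/32 = π(0.0698)⁴/32 = 2.330×10^-6 m⁴.
θ = T·L/(G·J) = 182.1 × 2.60 / (40.5×10⁹ × 2.330×10^-6) = 5.016×10^-3 rad.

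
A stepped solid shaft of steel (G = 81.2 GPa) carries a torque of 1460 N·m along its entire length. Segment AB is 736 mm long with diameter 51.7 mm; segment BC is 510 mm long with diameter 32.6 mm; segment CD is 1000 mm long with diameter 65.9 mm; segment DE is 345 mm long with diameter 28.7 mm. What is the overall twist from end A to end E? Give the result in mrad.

J_AB = π(0.0517)⁴/32 = 7.01×10^-7 m⁴; J_BC = π(0.0326)⁴/32 = 1.11×10^-7 m⁴; J_CD = π(0.0659)⁴/32 = 1.85×10^-6 m⁴; J_DE = π(0.0287)⁴/32 = 6.66×10^-8 m⁴.
θ = (T/G)·Σ L_i/J_i = (1460/81.2×10⁹)·(0.736/7.01×10^-7 + 0.510/1.11×10^-7 + 1.00/1.85×10^-6 + 0.345/6.66×10^-8) = 0.2044 rad.

204 mrad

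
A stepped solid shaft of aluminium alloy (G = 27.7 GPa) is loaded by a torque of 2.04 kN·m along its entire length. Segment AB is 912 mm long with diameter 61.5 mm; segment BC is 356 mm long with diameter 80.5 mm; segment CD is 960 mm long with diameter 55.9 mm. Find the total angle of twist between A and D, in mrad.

128 mrad

J_AB = π(0.0615)⁴/32 = 1.40×10^-6 m⁴; J_BC = π(0.0805)⁴/32 = 4.12×10^-6 m⁴; J_CD = π(0.0559)⁴/32 = 9.59×10^-7 m⁴.
θ = (T/G)·Σ L_i/J_i = (2040/27.7×10⁹)·(0.912/1.40×10^-6 + 0.356/4.12×10^-6 + 0.960/9.59×10^-7) = 0.1279 rad.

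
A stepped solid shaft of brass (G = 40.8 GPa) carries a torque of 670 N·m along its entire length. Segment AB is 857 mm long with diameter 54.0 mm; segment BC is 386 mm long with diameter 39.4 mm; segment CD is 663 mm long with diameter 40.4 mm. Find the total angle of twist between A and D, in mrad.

85.3 mrad

J_AB = π(0.0540)⁴/32 = 8.35×10^-7 m⁴; J_BC = π(0.0394)⁴/32 = 2.37×10^-7 m⁴; J_CD = π(0.0404)⁴/32 = 2.62×10^-7 m⁴.
θ = (T/G)·Σ L_i/J_i = (670.0/40.8×10⁹)·(0.857/8.35×10^-7 + 0.386/2.37×10^-7 + 0.663/2.62×10^-7) = 0.08528 rad.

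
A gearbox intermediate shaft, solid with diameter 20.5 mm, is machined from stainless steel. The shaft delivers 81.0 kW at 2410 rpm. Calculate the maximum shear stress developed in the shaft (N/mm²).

ω = 2π·2410/60 = 252.4 rad/s, so T = P/ω = 81.0×10³ / 252.4 = 321.0 N·m.
J = πd⁴/32 = π(0.0205)⁴/32 = 1.734×10^-8 m⁴.
τ_max = T·r/J = 321.0 × 0.0103 / 1.734×10^-8 = 1.897×10^8 Pa.

190 N/mm²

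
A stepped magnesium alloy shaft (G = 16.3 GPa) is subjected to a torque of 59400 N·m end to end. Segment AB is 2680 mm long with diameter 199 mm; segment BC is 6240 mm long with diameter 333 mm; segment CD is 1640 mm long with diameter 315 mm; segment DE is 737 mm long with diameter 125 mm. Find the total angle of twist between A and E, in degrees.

11.5°

J_AB = π(0.199)⁴/32 = 1.54×10^-4 m⁴; J_BC = π(0.333)⁴/32 = 1.21×10^-3 m⁴; J_CD = π(0.315)⁴/32 = 9.67×10^-4 m⁴; J_DE = π(0.125)⁴/32 = 2.40×10^-5 m⁴.
θ = (T/G)·Σ L_i/J_i = (59400/16.3×10⁹)·(2.68/1.54×10^-4 + 6.24/1.21×10^-3 + 1.64/9.67×10^-4 + 0.737/2.40×10^-5) = 0.2005 rad.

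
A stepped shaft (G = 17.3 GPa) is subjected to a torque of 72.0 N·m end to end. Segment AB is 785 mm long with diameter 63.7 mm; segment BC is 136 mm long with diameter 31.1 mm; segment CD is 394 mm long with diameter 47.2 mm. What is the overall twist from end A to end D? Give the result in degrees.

J_AB = π(0.0637)⁴/32 = 1.62×10^-6 m⁴; J_BC = π(0.0311)⁴/32 = 9.18×10^-8 m⁴; J_CD = π(0.0472)⁴/32 = 4.87×10^-7 m⁴.
θ = (T/G)·Σ L_i/J_i = (72.00/17.3×10⁹)·(0.785/1.62×10^-6 + 0.136/9.18×10^-8 + 0.394/4.87×10^-7) = 0.01155 rad.

0.662°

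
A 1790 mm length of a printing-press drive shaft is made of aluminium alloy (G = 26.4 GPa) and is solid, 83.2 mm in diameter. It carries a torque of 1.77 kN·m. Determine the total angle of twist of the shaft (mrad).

25.5 mrad

J = πd⁴/32 = π(0.0832)⁴/32 = 4.704×10^-6 m⁴.
θ = T·L/(G·J) = 1770 × 1.79 / (26.4×10⁹ × 4.704×10^-6) = 0.02551 rad.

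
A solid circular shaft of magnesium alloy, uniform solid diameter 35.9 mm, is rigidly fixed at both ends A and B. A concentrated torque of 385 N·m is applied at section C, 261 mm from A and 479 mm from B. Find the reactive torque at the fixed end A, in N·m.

249 N·m

With uniform GJ and both ends fixed, compatibility θ_AC = θ_CB gives T_A·a = T_B·b, together with T_A + T_B = T₀.
T_A = T₀·b/(a+b) = 385.0·479/740.0 = 249.2 N·m; T_B = 135.8 N·m.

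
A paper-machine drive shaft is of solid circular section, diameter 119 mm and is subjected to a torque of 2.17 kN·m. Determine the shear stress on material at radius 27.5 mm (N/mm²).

3.03 N/mm²

J = πd⁴/32 = π(0.119)⁴/32 = 1.969×10^-5 m⁴.
Shear stress varies linearly with radius: τ = T·r/J = 2170 × 0.0275 / 1.969×10^-5 = 3.031×10^6 Pa.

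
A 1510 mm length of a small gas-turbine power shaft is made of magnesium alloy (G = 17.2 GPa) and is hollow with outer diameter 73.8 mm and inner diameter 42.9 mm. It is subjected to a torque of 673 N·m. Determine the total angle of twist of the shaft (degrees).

1.31°

J = π(d_o⁴ − d_i⁴)/32 = π(0.0738⁴ − 0.0429⁴)/32 = 2.580×10^-6 m⁴.
θ = T·L/(G·J) = 673.0 × 1.51 / (17.2×10⁹ × 2.580×10^-6) = 0.02290 rad.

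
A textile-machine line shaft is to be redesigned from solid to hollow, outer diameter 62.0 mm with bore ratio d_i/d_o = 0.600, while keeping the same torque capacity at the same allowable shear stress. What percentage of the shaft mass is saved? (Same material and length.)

29.8 %

Equal τ_max and T ⇒ the solid shaft needs d_s³ = d_o³(1−k⁴), so d_s = 62.0·(1−0.600⁴)^(1/3) = 59.20 mm.
Area ratio A_h/A_s = d_o²(1−k²)/d_s² = (1−k²)/(1−k⁴)^(2/3) = 0.7020.
Mass saving = 1 − 0.7020 = 29.8 %.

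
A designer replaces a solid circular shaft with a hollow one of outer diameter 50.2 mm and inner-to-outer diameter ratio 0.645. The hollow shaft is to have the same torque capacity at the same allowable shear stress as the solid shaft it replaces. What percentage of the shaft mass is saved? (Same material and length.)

Equal τ_max and T ⇒ the solid shaft needs d_s³ = d_o³(1−k⁴), so d_s = 50.2·(1−0.645⁴)^(1/3) = 47.12 mm.
Area ratio A_h/A_s = d_o²(1−k²)/d_s² = (1−k²)/(1−k⁴)^(2/3) = 0.6629.
Mass saving = 1 − 0.6629 = 33.7 %.

33.7 %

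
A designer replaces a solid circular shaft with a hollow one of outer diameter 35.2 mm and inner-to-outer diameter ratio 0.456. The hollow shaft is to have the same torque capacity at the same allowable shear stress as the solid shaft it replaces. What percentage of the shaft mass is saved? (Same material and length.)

Equal τ_max and T ⇒ the solid shaft needs d_s³ = d_o³(1−k⁴), so d_s = 35.2·(1−0.456⁴)^(1/3) = 34.69 mm.
Area ratio A_h/A_s = d_o²(1−k²)/d_s² = (1−k²)/(1−k⁴)^(2/3) = 0.8158.
Mass saving = 1 − 0.8158 = 18.4 %.

18.4 %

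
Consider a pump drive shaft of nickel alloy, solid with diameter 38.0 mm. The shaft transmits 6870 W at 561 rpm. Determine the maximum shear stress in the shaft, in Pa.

1.09e7 Pa

ω = 2π·561/60 = 58.75 rad/s, so T = P/ω = 6870 / 58.75 = 116.9 N·m.
J = πd⁴/32 = π(0.0380)⁴/32 = 2.047×10^-7 m⁴.
τ_max = T·r/J = 116.9 × 0.0190 / 2.047×10^-7 = 1.085×10^7 Pa.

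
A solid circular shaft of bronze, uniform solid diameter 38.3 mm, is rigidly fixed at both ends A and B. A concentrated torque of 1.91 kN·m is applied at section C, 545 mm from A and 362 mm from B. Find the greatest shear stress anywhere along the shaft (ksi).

15.1 ksi

With uniform GJ and both ends fixed, compatibility θ_AC = θ_CB gives T_A·a = T_B·b, together with T_A + T_B = T₀.
T_A = T₀·b/(a+b) = 1910·362/907.0 = 762.3 N·m; T_B = 1148 N·m.
τ in each portion: τ_AC = 6.91×10^7 Pa, τ_CB = 1.04×10^8 Pa; maximum is in CB.
τ_max = T_CB·r/J = 1148·0.0191/2.11×10^-7 = 1.040×10^8 Pa.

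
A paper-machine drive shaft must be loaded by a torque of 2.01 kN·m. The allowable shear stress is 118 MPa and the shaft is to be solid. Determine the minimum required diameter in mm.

For a solid shaft τ_max = 16T/(πd³), so d = (16T/(π τ_allow))^(1/3) = (16·2010/(π·1.18×10^8))^(1/3) = 0.04427 m.

44.3 mm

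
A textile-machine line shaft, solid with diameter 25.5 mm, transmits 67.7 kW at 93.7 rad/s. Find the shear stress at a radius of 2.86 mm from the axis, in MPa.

ω = 93.7 rad/s, so T = P/ω = 67.7×10³ / 93.70 = 722.5 N·m.
J = πd⁴/32 = π(0.0255)⁴/32 = 4.151×10^-8 m⁴.
Shear stress varies linearly with radius: τ = T·r/J = 722.5 × 0.00286 / 4.151×10^-8 = 4.978×10^7 Pa.

49.8 MPa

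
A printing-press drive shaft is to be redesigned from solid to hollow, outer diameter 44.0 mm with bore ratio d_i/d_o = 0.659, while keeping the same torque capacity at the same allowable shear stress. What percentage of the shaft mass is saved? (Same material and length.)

35.0 %

Equal τ_max and T ⇒ the solid shaft needs d_s³ = d_o³(1−k⁴), so d_s = 44.0·(1−0.659⁴)^(1/3) = 41.04 mm.
Area ratio A_h/A_s = d_o²(1−k²)/d_s² = (1−k²)/(1−k⁴)^(2/3) = 0.6503.
Mass saving = 1 − 0.6503 = 35.0 %.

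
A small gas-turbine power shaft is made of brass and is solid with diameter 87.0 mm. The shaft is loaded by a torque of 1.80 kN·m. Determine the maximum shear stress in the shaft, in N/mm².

J = πd⁴/32 = π(0.0870)⁴/32 = 5.624×10^-6 m⁴.
τ_max = T·r/J = 1800 × 0.0435 / 5.624×10^-6 = 1.392×10^7 Pa.

13.9 N/mm²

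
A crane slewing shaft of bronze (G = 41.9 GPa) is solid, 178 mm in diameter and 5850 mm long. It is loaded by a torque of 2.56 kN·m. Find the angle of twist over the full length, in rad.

0.00363 rad

J = πd⁴/32 = π(0.178)⁴/32 = 9.856×10^-5 m⁴.
θ = T·L/(G·J) = 2560 × 5.85 / (41.9×10⁹ × 9.856×10^-5) = 3.627×10^-3 rad.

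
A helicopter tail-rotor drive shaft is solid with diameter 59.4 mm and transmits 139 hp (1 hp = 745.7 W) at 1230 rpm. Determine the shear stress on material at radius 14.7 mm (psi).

1400 psi

ω = 2π·1230/60 = 128.8 rad/s, so T = P/ω = 139×745.7 / 128.8 = 804.7 N·m.
J = πd⁴/32 = π(0.0594)⁴/32 = 1.222×10^-6 m⁴.
Shear stress varies linearly with radius: τ = T·r/J = 804.7 × 0.0147 / 1.222×10^-6 = 9.679×10^6 Pa.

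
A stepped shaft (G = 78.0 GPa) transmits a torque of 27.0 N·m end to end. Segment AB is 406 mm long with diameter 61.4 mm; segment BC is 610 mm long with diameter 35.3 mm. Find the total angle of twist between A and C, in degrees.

J_AB = π(0.0614)⁴/32 = 1.40×10^-6 m⁴; J_BC = π(0.0353)⁴/32 = 1.52×10^-7 m⁴.
θ = (T/G)·Σ L_i/J_i = (27.00/78.0×10⁹)·(0.406/1.40×10^-6 + 0.610/1.52×10^-7) = 1.486×10^-3 rad.

0.0851°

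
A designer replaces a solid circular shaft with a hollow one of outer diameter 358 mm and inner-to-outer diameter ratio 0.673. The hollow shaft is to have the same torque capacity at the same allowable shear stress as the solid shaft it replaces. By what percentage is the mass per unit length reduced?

Equal τ_max and T ⇒ the solid shaft needs d_s³ = d_o³(1−k⁴), so d_s = 358·(1−0.673⁴)^(1/3) = 331.6 mm.
Area ratio A_h/A_s = d_o²(1−k²)/d_s² = (1−k²)/(1−k⁴)^(2/3) = 0.6376.
Mass saving = 1 − 0.6376 = 36.2 %.

36.2 %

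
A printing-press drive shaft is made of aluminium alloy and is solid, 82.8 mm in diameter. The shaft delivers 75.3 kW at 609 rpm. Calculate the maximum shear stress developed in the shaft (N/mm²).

10.6 N/mm²

ω = 2π·609/60 = 63.77 rad/s, so T = P/ω = 75.3×10³ / 63.77 = 1181 N·m.
J = πd⁴/32 = π(0.0828)⁴/32 = 4.614×10^-6 m⁴.
τ_max = T·r/J = 1181 × 0.0414 / 4.614×10^-6 = 1.059×10^7 Pa.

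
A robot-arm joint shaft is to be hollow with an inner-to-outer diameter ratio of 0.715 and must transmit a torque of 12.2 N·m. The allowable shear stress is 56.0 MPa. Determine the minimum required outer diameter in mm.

11.5 mm

For a hollow shaft with d_i/d_o = 0.715: τ_max = 16T/(π d_o³ (1−k⁴)), so d_o = [16T/(π τ_allow (1−k⁴))]^(1/3) = [16·12.20/(π·5.60×10^7·0.7386)]^(1/3) = 0.01145 m.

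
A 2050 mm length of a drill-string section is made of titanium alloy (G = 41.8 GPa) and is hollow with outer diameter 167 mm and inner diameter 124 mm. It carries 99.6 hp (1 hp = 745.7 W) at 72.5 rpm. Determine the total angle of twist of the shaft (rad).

0.00903 rad

ω = 2π·72.5/60 = 7.592 rad/s, so T = P/ω = 99.6×745.7 / 7.592 = 9783 N·m.
J = π(d_o⁴ − d_i⁴)/32 = π(0.167⁴ − 0.124⁴)/32 = 5.315×10^-5 m⁴.
θ = T·L/(G·J) = 9783 × 2.05 / (41.8×10⁹ × 5.315×10^-5) = 9.027×10^-3 rad.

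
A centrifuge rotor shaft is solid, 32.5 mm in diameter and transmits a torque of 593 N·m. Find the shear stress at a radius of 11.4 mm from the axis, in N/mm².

J = πd⁴/32 = π(0.0325)⁴/32 = 1.095×10^-7 m⁴.
Shear stress varies linearly with radius: τ = T·r/J = 593.0 × 0.0114 / 1.095×10^-7 = 6.172×10^7 Pa.

61.7 N/mm²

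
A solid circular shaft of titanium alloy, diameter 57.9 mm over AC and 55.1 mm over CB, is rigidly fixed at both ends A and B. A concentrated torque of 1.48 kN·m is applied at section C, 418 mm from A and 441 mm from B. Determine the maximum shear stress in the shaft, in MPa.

21.8 MPa

Compatibility: T_A·a/J_AC = T_B·b/J_CB with T_A + T_B = T₀.
J_AC = 1.10×10^-6 m⁴, J_CB = 9.05×10^-7 m⁴, so T_A = T₀·(J_AC/a)/((J_AC/a)+(J_CB/b)) = 832.7 N·m, T_B = 647.3 N·m.
τ in each portion: τ_AC = 2.18×10^7 Pa, τ_CB = 1.97×10^7 Pa; maximum is in AC.
τ_max = T_AC·r/J = 832.7·0.0290/1.10×10^-6 = 2.185×10^7 Pa.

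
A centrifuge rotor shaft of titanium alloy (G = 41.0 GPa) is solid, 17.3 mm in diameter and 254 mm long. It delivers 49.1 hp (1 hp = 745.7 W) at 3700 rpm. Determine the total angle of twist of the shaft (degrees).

3.81°

ω = 2π·3700/60 = 387.5 rad/s, so T = P/ω = 49.1×745.7 / 387.5 = 94.50 N·m.
J = πd⁴/32 = π(0.0173)⁴/32 = 8.794×10^-9 m⁴.
θ = T·L/(G·J) = 94.50 × 0.254 / (41.0×10⁹ × 8.794×10^-9) = 0.06657 rad.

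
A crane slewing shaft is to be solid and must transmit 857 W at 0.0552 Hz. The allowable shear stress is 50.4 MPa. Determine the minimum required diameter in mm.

ω = 2π·0.0552 = 0.3468 rad/s, so T = P/ω = 857 / 0.3468 = 2471 N·m.
For a solid shaft τ_max = 16T/(πd³), so d = (16T/(π τ_allow))^(1/3) = (16·2471/(π·5.04×10^7))^(1/3) = 0.06297 m.

63.0 mm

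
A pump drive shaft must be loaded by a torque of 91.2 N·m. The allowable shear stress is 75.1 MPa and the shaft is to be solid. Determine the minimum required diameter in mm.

18.4 mm

For a solid shaft τ_max = 16T/(πd³), so d = (16T/(π τ_allow))^(1/3) = (16·91.20/(π·7.51×10^7))^(1/3) = 0.01836 m.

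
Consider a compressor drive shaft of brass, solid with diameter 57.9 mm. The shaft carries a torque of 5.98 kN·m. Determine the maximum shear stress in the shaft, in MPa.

157 MPa

J = πd⁴/32 = π(0.0579)⁴/32 = 1.103×10^-6 m⁴.
τ_max = T·r/J = 5980 × 0.0290 / 1.103×10^-6 = 1.569×10^8 Pa.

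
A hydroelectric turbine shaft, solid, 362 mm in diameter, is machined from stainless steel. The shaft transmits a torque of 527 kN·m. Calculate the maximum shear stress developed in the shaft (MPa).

J = πd⁴/32 = π(0.362)⁴/32 = 1.686×10^-3 m⁴.
τ_max = T·r/J = 527000 × 0.181 / 1.686×10^-3 = 5.658×10^7 Pa.

56.6 MPa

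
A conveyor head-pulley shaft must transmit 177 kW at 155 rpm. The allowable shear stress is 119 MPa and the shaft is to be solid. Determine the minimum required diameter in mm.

ω = 2π·155/60 = 16.23 rad/s, so T = P/ω = 177×10³ / 16.23 = 10900 N·m.
For a solid shaft τ_max = 16T/(πd³), so d = (16T/(π τ_allow))^(1/3) = (16·10900/(π·1.19×10^8))^(1/3) = 0.07757 m.

77.6 mm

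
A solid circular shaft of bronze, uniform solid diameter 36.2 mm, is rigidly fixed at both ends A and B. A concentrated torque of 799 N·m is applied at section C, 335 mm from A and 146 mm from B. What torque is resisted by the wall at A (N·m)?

With uniform GJ and both ends fixed, compatibility θ_AC = θ_CB gives T_A·a = T_B·b, together with T_A + T_B = T₀.
T_A = T₀·b/(a+b) = 799.0·146/481.0 = 242.5 N·m; T_B = 556.5 N·m.

243 N·m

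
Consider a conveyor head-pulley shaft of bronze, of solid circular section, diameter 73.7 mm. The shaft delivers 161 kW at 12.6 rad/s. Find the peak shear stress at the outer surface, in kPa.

ω = 12.6 rad/s, so T = P/ω = 161×10³ / 12.60 = 12780 N·m.
J = πd⁴/32 = π(0.0737)⁴/32 = 2.896×10^-6 m⁴.
τ_max = T·r/J = 12780 × 0.0369 / 2.896×10^-6 = 1.626×10^8 Pa.

163000 kPa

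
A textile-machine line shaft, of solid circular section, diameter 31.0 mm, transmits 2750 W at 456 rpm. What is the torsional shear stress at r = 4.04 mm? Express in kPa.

2570 kPa

ω = 2π·456/60 = 47.75 rad/s, so T = P/ω = 2750 / 47.75 = 57.59 N·m.
J = πd⁴/32 = π(0.0310)⁴/32 = 9.067×10^-8 m⁴.
Shear stress varies linearly with radius: τ = T·r/J = 57.59 × 0.00404 / 9.067×10^-8 = 2.566×10^6 Pa.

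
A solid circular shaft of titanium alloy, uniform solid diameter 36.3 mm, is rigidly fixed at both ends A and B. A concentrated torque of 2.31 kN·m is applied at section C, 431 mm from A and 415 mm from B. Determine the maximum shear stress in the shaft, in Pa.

With uniform GJ and both ends fixed, compatibility θ_AC = θ_CB gives T_A·a = T_B·b, together with T_A + T_B = T₀.
T_A = T₀·b/(a+b) = 2310·415/846.0 = 1133 N·m; T_B = 1177 N·m.
τ in each portion: τ_AC = 1.21×10^8 Pa, τ_CB = 1.25×10^8 Pa; maximum is in CB.
τ_max = T_CB·r/J = 1177·0.0181/1.70×10^-7 = 1.253×10^8 Pa.

1.25e8 Pa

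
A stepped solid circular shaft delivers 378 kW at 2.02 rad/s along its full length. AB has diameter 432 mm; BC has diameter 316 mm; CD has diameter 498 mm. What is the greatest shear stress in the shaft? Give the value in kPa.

30200 kPa

ω = 2.02 rad/s, so T = P/ω = 378×10³ / 2.020 = 187100 N·m.
Under the same torque, τ_max = 16T/(πd³) is largest where d is smallest — segment BC (d = 316 mm).
τ_max = 16·187100/(π·(0.316)³) = 3.020×10^7 Pa.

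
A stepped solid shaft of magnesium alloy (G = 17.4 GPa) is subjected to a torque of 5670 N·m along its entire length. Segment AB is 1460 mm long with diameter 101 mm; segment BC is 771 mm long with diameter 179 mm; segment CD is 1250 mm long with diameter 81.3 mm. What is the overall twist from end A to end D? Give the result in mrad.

J_AB = π(0.101)⁴/32 = 1.02×10^-5 m⁴; J_BC = π(0.179)⁴/32 = 1.01×10^-4 m⁴; J_CD = π(0.0813)⁴/32 = 4.29×10^-6 m⁴.
θ = (T/G)·Σ L_i/J_i = (5670/17.4×10⁹)·(1.46/1.02×10^-5 + 0.771/1.01×10^-4 + 1.25/4.29×10^-6) = 0.1440 rad.

144 mrad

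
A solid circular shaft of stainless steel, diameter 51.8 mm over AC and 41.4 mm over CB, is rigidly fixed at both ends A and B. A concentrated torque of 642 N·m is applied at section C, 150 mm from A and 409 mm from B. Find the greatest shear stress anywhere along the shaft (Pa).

Compatibility: T_A·a/J_AC = T_B·b/J_CB with T_A + T_B = T₀.
J_AC = 7.07×10^-7 m⁴, J_CB = 2.88×10^-7 m⁴, so T_A = T₀·(J_AC/a)/((J_AC/a)+(J_CB/b)) = 558.4 N·m, T_B = 83.56 N·m.
τ in each portion: τ_AC = 2.05×10^7 Pa, τ_CB = 6.00×10^6 Pa; maximum is in AC.
τ_max = T_AC·r/J = 558.4·0.0259/7.07×10^-7 = 2.046×10^7 Pa.

2.05e7 Pa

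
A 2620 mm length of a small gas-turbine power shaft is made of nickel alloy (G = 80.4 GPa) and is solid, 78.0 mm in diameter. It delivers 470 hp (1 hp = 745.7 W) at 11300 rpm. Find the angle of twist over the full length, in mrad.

2.66 mrad

ω = 2π·11300/60 = 1183 rad/s, so T = P/ω = 470×745.7 / 1183 = 296.2 N·m.
J = πd⁴/32 = π(0.0780)⁴/32 = 3.634×10^-6 m⁴.
θ = T·L/(G·J) = 296.2 × 2.62 / (80.4×10⁹ × 3.634×10^-6) = 2.656×10^-3 rad.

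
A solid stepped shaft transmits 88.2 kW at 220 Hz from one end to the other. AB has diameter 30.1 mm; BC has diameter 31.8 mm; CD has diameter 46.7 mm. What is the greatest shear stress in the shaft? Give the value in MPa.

ω = 2π·220 = 1382 rad/s, so T = P/ω = 88.2×10³ / 1382 = 63.81 N·m.
Under the same torque, τ_max = 16T/(πd³) is largest where d is smallest — segment AB (d = 30.1 mm).
τ_max = 16·63.81/(π·(0.0301)³) = 1.192×10^7 Pa.

11.9 MPa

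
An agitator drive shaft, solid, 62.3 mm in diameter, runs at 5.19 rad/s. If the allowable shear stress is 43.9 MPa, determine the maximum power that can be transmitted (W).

J = πd⁴/32 = π(0.0623)⁴/32 = 1.479×10^-6 m⁴.
T_max = τ_allow·J/r = 4.39×10^7 × 1.479×10^-6 / 0.0311 = 2084 N·m.
ω = 5.19 rad/s, so P_max = T_max·ω = 1.082×10^4 W.

10800 W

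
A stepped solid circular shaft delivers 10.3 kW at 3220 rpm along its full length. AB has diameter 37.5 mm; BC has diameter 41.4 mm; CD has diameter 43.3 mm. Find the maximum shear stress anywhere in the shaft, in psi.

ω = 2π·3220/60 = 337.2 rad/s, so T = P/ω = 10.3×10³ / 337.2 = 30.55 N·m.
Under the same torque, τ_max = 16T/(πd³) is largest where d is smallest — segment AB (d = 37.5 mm).
τ_max = 16·30.55/(π·(0.0375)³) = 2.950×10^6 Pa.

428 psi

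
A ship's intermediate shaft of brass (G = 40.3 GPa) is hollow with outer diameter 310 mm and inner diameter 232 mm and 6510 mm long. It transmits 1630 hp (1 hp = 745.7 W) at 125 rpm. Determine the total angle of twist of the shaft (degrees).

1.38°

ω = 2π·125/60 = 13.09 rad/s, so T = P/ω = 1630×745.7 / 13.09 = 92860 N·m.
J = π(d_o⁴ − d_i⁴)/32 = π(0.310⁴ − 0.232⁴)/32 = 6.223×10^-4 m⁴.
θ = T·L/(G·J) = 92860 × 6.51 / (40.3×10⁹ × 6.223×10^-4) = 0.02411 rad.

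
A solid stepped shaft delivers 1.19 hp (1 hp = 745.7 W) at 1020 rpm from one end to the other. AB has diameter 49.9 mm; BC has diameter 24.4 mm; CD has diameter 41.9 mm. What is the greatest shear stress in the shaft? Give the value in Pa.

ω = 2π·1020/60 = 106.8 rad/s, so T = P/ω = 1.19×745.7 / 106.8 = 8.308 N·m.
Under the same torque, τ_max = 16T/(πd³) is largest where d is smallest — segment BC (d = 24.4 mm).
τ_max = 16·8.308/(π·(0.0244)³) = 2.913×10^6 Pa.

2.91e6 Pa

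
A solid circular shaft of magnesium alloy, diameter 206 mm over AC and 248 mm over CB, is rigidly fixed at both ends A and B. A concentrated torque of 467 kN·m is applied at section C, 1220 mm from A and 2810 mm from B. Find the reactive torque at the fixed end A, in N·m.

Compatibility: T_A·a/J_AC = T_B·b/J_CB with T_A + T_B = T₀.
J_AC = 1.77×10^-4 m⁴, J_CB = 3.71×10^-4 m⁴, so T_A = T₀·(J_AC/a)/((J_AC/a)+(J_CB/b)) = 244200 N·m, T_B = 222800 N·m.

244000 N·m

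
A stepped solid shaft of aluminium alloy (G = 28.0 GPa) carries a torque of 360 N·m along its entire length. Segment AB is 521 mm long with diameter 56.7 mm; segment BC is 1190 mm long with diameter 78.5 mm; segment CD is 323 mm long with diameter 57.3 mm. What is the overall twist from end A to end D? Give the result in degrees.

J_AB = π(0.0567)⁴/32 = 1.01×10^-6 m⁴; J_BC = π(0.0785)⁴/32 = 3.73×10^-6 m⁴; J_CD = π(0.0573)⁴/32 = 1.06×10^-6 m⁴.
θ = (T/G)·Σ L_i/J_i = (360.0/28.0×10⁹)·(0.521/1.01×10^-6 + 1.19/3.73×10^-6 + 0.323/1.06×10^-6) = 0.01463 rad.

0.838°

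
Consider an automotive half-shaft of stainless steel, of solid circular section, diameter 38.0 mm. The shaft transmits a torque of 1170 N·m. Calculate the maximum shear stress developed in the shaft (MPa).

109 MPa

J = πd⁴/32 = π(0.0380)⁴/32 = 2.047×10^-7 m⁴.
τ_max = T·r/J = 1170 × 0.0190 / 2.047×10^-7 = 1.086×10^8 Pa.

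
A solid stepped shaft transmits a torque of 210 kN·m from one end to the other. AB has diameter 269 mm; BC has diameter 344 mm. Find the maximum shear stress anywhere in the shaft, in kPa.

54900 kPa

Under the same torque, τ_max = 16T/(πd³) is largest where d is smallest — segment AB (d = 269 mm).
τ_max = 16·210000/(π·(0.269)³) = 5.495×10^7 Pa.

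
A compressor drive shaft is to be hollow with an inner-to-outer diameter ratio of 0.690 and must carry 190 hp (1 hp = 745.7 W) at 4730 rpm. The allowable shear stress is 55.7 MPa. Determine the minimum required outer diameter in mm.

ω = 2π·4730/60 = 495.3 rad/s, so T = P/ω = 190×745.7 / 495.3 = 286.0 N·m.
For a hollow shaft with d_i/d_o = 0.690: τ_max = 16T/(π d_o³ (1−k⁴)), so d_o = [16T/(π τ_allow (1−k⁴))]^(1/3) = [16·286.0/(π·5.57×10^7·0.7733)]^(1/3) = 0.03234 m.

32.3 mm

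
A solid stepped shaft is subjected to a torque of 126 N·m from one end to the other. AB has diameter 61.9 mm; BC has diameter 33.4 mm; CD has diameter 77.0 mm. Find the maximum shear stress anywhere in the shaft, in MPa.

17.2 MPa

Under the same torque, τ_max = 16T/(πd³) is largest where d is smallest — segment BC (d = 33.4 mm).
τ_max = 16·126.0/(π·(0.0334)³) = 1.722×10^7 Pa.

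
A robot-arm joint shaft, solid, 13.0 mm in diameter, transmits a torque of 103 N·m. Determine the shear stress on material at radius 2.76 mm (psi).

J = πd⁴/32 = π(0.0130)⁴/32 = 2.804×10^-9 m⁴.
Shear stress varies linearly with radius: τ = T·r/J = 103.0 × 0.00276 / 2.804×10^-9 = 1.014×10^8 Pa.

14700 psi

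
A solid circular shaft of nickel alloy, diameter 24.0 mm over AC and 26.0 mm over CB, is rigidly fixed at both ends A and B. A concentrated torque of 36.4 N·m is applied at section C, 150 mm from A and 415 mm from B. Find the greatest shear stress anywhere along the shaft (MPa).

8.95 MPa

Compatibility: T_A·a/J_AC = T_B·b/J_CB with T_A + T_B = T₀.
J_AC = 3.26×10^-8 m⁴, J_CB = 4.49×10^-8 m⁴, so T_A = T₀·(J_AC/a)/((J_AC/a)+(J_CB/b)) = 24.30 N·m, T_B = 12.10 N·m.
τ in each portion: τ_AC = 8.95×10^6 Pa, τ_CB = 3.51×10^6 Pa; maximum is in AC.
τ_max = T_AC·r/J = 24.30·0.0120/3.26×10^-8 = 8.953×10^6 Pa.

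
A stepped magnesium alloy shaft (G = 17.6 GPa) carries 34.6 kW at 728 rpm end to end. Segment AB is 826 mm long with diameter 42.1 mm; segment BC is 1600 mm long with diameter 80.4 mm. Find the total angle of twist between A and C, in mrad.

ω = 2π·728/60 = 76.24 rad/s, so T = P/ω = 34.6×10³ / 76.24 = 453.9 N·m.
J_AB = π(0.0421)⁴/32 = 3.08×10^-7 m⁴; J_BC = π(0.0804)⁴/32 = 4.10×10^-6 m⁴.
θ = (T/G)·Σ L_i/J_i = (453.9/17.6×10⁹)·(0.826/3.08×10^-7 + 1.60/4.10×10^-6) = 0.07912 rad.

79.1 mrad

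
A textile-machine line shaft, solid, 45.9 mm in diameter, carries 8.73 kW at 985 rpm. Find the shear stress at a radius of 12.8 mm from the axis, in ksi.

ω = 2π·985/60 = 103.1 rad/s, so T = P/ω = 8.73×10³ / 103.1 = 84.63 N·m.
J = πd⁴/32 = π(0.0459)⁴/32 = 4.358×10^-7 m⁴.
Shear stress varies linearly with radius: τ = T·r/J = 84.63 × 0.0128 / 4.358×10^-7 = 2.486×10^6 Pa.

0.361 ksi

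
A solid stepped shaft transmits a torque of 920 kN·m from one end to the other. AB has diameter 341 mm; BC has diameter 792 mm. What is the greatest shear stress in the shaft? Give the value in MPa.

118 MPa

Under the same torque, τ_max = 16T/(πd³) is largest where d is smallest — segment AB (d = 341 mm).
τ_max = 16·920000/(π·(0.341)³) = 1.182×10^8 Pa.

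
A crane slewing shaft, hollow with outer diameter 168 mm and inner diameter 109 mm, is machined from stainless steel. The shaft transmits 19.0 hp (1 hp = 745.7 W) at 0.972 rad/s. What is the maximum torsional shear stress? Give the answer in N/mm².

19.0 N/mm²

ω = 0.972 rad/s, so T = P/ω = 19.0×745.7 / 0.9720 = 14580 N·m.
J = π(d_o⁴ − d_i⁴)/32 = π(0.168⁴ − 0.109⁴)/32 = 6.435×10^-5 m⁴.
τ_max = T·r/J = 14580 × 0.0840 / 6.435×10^-5 = 1.903×10^7 Pa.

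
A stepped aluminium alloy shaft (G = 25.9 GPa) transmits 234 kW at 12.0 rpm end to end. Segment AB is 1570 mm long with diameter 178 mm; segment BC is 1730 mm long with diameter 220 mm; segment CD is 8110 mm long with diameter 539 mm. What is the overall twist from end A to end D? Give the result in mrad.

ω = 2π·12.0/60 = 1.257 rad/s, so T = P/ω = 234×10³ / 1.257 = 186200 N·m.
J_AB = π(0.178)⁴/32 = 9.86×10^-5 m⁴; J_BC = π(0.220)⁴/32 = 2.30×10^-4 m⁴; J_CD = π(0.539)⁴/32 = 8.29×10^-3 m⁴.
θ = (T/G)·Σ L_i/J_i = (186200/25.9×10⁹)·(1.57/9.86×10^-5 + 1.73/2.30×10^-4 + 8.11/8.29×10^-3) = 0.1757 rad.

176 mrad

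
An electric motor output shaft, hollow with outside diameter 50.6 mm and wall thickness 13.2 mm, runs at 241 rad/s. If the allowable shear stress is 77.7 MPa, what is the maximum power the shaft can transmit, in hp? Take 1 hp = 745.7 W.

J = π(d_o⁴ − d_i⁴)/32 = π(0.0506⁴ − 0.0242⁴)/32 = 6.099×10^-7 m⁴.
T_max = τ_allow·J/r = 7.77×10^7 × 6.099×10^-7 / 0.0253 = 1873 N·m.
ω = 241 rad/s, so P_max = T_max·ω = 4.514×10^5 W.

605 hp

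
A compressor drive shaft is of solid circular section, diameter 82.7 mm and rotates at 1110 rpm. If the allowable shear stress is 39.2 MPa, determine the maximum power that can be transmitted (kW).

506 kW

J = πd⁴/32 = π(0.0827)⁴/32 = 4.592×10^-6 m⁴.
T_max = τ_allow·J/r = 3.92×10^7 × 4.592×10^-6 / 0.0414 = 4353 N·m.
ω = 2π·1110/60 = 116.2 rad/s, so P_max = T_max·ω = 5.060×10^5 W.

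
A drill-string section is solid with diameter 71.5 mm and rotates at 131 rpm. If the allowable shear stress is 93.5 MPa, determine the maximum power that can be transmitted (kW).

92.1 kW

J = πd⁴/32 = π(0.0715)⁴/32 = 2.566×10^-6 m⁴.
T_max = τ_allow·J/r = 9.35×10^7 × 2.566×10^-6 / 0.0357 = 6711 N·m.
ω = 2π·131/60 = 13.72 rad/s, so P_max = T_max·ω = 9.206×10^4 W.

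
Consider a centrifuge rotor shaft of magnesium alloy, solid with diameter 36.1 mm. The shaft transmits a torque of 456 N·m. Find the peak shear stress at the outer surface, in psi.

J = πd⁴/32 = π(0.0361)⁴/32 = 1.667×10^-7 m⁴.
τ_max = T·r/J = 456.0 × 0.0181 / 1.667×10^-7 = 4.936×10^7 Pa.

7160 psi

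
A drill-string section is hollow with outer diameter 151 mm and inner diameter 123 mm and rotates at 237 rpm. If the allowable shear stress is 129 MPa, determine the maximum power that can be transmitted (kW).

J = π(d_o⁴ − d_i⁴)/32 = π(0.151⁴ − 0.123⁴)/32 = 2.857×10^-5 m⁴.
T_max = τ_allow·J/r = 1.29×10^8 × 2.857×10^-5 / 0.0755 = 48810 N·m.
ω = 2π·237/60 = 24.82 rad/s, so P_max = T_max·ω = 1.211×10^6 W.

1210 kW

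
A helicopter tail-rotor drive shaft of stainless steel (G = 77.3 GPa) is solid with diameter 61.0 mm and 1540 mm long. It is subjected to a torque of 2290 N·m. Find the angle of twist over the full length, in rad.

J = πd⁴/32 = π(0.0610)⁴/32 = 1.359×10^-6 m⁴.
θ = T·L/(G·J) = 2290 × 1.54 / (77.3×10⁹ × 1.359×10^-6) = 0.03356 rad.

0.0336 rad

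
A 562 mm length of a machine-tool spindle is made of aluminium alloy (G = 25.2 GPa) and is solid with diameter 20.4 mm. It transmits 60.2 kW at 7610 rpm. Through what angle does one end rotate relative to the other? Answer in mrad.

ω = 2π·7610/60 = 796.9 rad/s, so T = P/ω = 60.2×10³ / 796.9 = 75.54 N·m.
J = πd⁴/32 = π(0.0204)⁴/32 = 1.700×10^-8 m⁴.
θ = T·L/(G·J) = 75.54 × 0.562 / (25.2×10⁹ × 1.700×10^-8) = 0.09908 rad.

99.1 mrad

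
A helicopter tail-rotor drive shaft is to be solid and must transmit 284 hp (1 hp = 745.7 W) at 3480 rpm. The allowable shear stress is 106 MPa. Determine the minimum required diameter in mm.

ω = 2π·3480/60 = 364.4 rad/s, so T = P/ω = 284×745.7 / 364.4 = 581.1 N·m.
For a solid shaft τ_max = 16T/(πd³), so d = (16T/(π τ_allow))^(1/3) = (16·581.1/(π·1.06×10^8))^(1/3) = 0.03034 m.

30.3 mm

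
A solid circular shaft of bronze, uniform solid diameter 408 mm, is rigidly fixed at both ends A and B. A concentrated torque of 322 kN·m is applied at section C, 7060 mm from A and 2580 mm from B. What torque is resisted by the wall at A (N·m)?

With uniform GJ and both ends fixed, compatibility θ_AC = θ_CB gives T_A·a = T_B·b, together with T_A + T_B = T₀.
T_A = T₀·b/(a+b) = 322000·2580/9640 = 86180 N·m; T_B = 235800 N·m.

86200 N·m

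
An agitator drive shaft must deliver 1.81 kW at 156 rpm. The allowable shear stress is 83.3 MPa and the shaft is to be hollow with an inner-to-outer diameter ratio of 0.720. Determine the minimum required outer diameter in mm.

ω = 2π·156/60 = 16.34 rad/s, so T = P/ω = 1.81×10³ / 16.34 = 110.8 N·m.
For a hollow shaft with d_i/d_o = 0.720: τ_max = 16T/(π d_o³ (1−k⁴)), so d_o = [16T/(π τ_allow (1−k⁴))]^(1/3) = [16·110.8/(π·8.33×10^7·0.7313)]^(1/3) = 0.02100 m.

21.0 mm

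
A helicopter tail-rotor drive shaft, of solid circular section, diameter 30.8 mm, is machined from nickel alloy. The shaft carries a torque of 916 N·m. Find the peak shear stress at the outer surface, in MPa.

160 MPa

J = πd⁴/32 = π(0.0308)⁴/32 = 8.835×10^-8 m⁴.
τ_max = T·r/J = 916.0 × 0.0154 / 8.835×10^-8 = 1.597×10^8 Pa.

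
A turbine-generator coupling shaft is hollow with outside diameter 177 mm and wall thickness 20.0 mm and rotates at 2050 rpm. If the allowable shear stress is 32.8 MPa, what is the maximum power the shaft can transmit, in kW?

J = π(d_o⁴ − d_i⁴)/32 = π(0.177⁴ − 0.137⁴)/32 = 6.177×10^-5 m⁴.
T_max = τ_allow·J/r = 3.28×10^7 × 6.177×10^-5 / 0.0885 = 22890 N·m.
ω = 2π·2050/60 = 214.7 rad/s, so P_max = T_max·ω = 4.915×10^6 W.

4910 kW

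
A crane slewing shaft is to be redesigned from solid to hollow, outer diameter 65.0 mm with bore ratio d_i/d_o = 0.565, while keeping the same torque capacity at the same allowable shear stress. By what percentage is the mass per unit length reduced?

Equal τ_max and T ⇒ the solid shaft needs d_s³ = d_o³(1−k⁴), so d_s = 65.0·(1−0.565⁴)^(1/3) = 62.71 mm.
Area ratio A_h/A_s = d_o²(1−k²)/d_s² = (1−k²)/(1−k⁴)^(2/3) = 0.7313.
Mass saving = 1 − 0.7313 = 26.9 %.

26.9 %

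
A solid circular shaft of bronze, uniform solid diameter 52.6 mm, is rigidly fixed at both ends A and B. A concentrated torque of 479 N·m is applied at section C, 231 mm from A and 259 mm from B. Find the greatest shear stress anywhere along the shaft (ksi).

1.29 ksi

With uniform GJ and both ends fixed, compatibility θ_AC = θ_CB gives T_A·a = T_B·b, together with T_A + T_B = T₀.
T_A = T₀·b/(a+b) = 479.0·259/490.0 = 253.2 N·m; T_B = 225.8 N·m.
τ in each portion: τ_AC = 8.86×10^6 Pa, τ_CB = 7.90×10^6 Pa; maximum is in AC.
τ_max = T_AC·r/J = 253.2·0.0263/7.52×10^-7 = 8.860×10^6 Pa.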